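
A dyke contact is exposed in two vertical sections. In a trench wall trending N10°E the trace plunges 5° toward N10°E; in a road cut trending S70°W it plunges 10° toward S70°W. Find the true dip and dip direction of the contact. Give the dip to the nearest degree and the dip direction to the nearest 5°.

true dip 15°, dip direction 300°

The two traces are lines in the plane: v₁ = (sin 10°·cos 5°, cos 10°·cos 5°, −sin 5°), v₂ = (sin 250°·cos 10°, cos 250°·cos 10°, −sin 10°).
n = v₁ × v₂ = (-0.200, 0.111, 0.850) (taken with n_z > 0).
tan δ = √(n_x²+n_y²)/n_z = 0.228/0.850, so δ = 15.0°.
The horizontal component of n points toward azimuth atan2(n_x, n_y) = 299°, the dip direction.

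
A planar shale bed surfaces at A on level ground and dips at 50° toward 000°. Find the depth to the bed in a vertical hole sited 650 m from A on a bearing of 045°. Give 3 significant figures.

The hole lies 45° from the dip direction, so the down-dip offset is 650 × cos 45° = 459.62 m.
Depth = down-dip offset × tan(dip) = 459.62 × tan 50° = 459.62 × 1.1918
Depth = 547.75 m

548 m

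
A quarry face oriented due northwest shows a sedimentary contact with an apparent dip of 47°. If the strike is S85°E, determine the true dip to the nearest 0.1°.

59.1°

The section is 40° from the strike.
tan(true dip) = tan 47° / sin 40° = 1.6683
δ = arctan(1.6683) = 59.06°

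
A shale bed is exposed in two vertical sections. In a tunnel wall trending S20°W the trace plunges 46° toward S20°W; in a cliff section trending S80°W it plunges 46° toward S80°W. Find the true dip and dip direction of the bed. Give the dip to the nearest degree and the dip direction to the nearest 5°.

true dip 50°, dip direction 230°

Represent each trace as a vector plunging at its apparent dip toward its trend (east-north-up frame): v₁ = (-0.238, -0.653, -0.719), v₂ = (-0.684, -0.121, -0.719).
Cross product v₁ × v₂ gives the pole to the plane: n ∝ (-0.383, -0.321, 0.418).
tan δ = √(n_x²+n_y²)/n_z = 0.500/0.418, so δ = 50.1°.
Dip direction = azimuth of (n_x, n_y) = atan2(-0.383, -0.321) = 230°.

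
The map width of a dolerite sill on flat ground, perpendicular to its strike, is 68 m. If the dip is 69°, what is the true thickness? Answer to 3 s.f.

True thickness t = w · sin(dip) = 68 × sin 69°
t = 68 × 0.9336 = 63.483 m

63.5 m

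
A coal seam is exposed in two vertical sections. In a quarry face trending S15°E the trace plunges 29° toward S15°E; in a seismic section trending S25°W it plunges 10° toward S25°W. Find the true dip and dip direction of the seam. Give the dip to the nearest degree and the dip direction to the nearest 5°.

The two traces are lines in the plane: v₁ = (sin 165°·cos 29°, cos 165°·cos 29°, −sin 29°), v₂ = (sin 205°·cos 10°, cos 205°·cos 10°, −sin 10°).
n = v₁ × v₂ = (0.286, -0.241, 0.554) (taken with n_z > 0).
True dip = arccos(n_z / |n|) = arccos(0.8286) = 34.0°.
Dip direction = azimuth of (n_x, n_y) = atan2(0.286, -0.241) = 130°.

true dip 34°, dip direction 130°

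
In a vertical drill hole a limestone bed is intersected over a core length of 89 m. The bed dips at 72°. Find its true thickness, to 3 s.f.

True thickness t = h · cos(dip) = 89 × cos 72°
t = 89 × 0.3090 = 27.503 m

27.5 m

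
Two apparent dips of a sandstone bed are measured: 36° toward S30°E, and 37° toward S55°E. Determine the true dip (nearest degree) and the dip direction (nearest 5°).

Represent each trace as a vector plunging at its apparent dip toward its trend (east-north-up frame): v₁ = (0.405, -0.701, -0.588), v₂ = (0.654, -0.458, -0.602).
The plane normal is n = v₁ × v₂ ∝ (0.152, -0.141, 0.273).
True dip = arccos(n_z / |n|) = arccos(0.7959) = 37.3°.
The horizontal component of n points toward azimuth atan2(n_x, n_y) = 133°, the dip direction.

true dip 37°, dip direction 135°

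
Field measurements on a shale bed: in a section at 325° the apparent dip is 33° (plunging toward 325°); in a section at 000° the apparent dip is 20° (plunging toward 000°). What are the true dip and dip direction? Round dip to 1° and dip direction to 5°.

true dip 35°, dip direction 300°

Represent each trace as a vector plunging at its apparent dip toward its trend (east-north-up frame): v₁ = (-0.481, 0.687, -0.545), v₂ = (0.000, 0.940, -0.342).
The plane normal is n = v₁ × v₂ ∝ (-0.277, 0.165, 0.452).
Dip δ = arctan(|n_h|/n_z) = arctan(0.322/0.452) = 35.5°.
Dip direction = atan2(-0.277, 0.165) = 301° (azimuth of n's horizontal projection).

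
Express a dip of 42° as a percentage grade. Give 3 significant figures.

grade % = 100 × tan 42° = 100 × 0.9004

90.0%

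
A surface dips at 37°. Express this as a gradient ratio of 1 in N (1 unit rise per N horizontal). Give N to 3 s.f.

1 : N means tan θ = 1/N, so N = 1/tan 37° = 1/0.7536

1 in 1.33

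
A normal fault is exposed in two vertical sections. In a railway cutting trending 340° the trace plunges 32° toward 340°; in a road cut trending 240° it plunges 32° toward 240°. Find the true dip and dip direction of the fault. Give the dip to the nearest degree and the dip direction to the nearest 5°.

The two traces are lines in the plane: v₁ = (sin 340°·cos 32°, cos 340°·cos 32°, −sin 32°), v₂ = (sin 240°·cos 32°, cos 240°·cos 32°, −sin 32°).
Cross product v₁ × v₂ gives the pole to the plane: n ∝ (-0.647, 0.235, 0.708).
Dip δ = arctan(|n_h|/n_z) = arctan(0.689/0.708) = 44.2°.
Dip direction = azimuth of (n_x, n_y) = atan2(-0.647, 0.235) = 290°.

true dip 44°, dip direction 290°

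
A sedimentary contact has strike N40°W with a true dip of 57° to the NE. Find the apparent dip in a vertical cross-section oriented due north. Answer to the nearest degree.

45°

The section lies 40° from the strike.
tan α = tan 57° × sin 40° = 1.5399 × 0.6428 = 0.9898
apparent dip = arctan 0.9898 = 44.71°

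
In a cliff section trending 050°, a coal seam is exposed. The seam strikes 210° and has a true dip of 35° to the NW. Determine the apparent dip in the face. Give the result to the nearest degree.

13°

The section lies 20° from the strike.
tan(apparent dip) = tan 35° · sin 20° = 0.2395
apparent dip = arctan 0.2395 = 13.47°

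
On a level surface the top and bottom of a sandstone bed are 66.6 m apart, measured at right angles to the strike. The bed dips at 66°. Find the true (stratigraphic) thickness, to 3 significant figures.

60.8 m

True thickness t = w · sin(dip) = 66.6 × sin 66°
t = 66.6 × 0.9135 = 60.842 m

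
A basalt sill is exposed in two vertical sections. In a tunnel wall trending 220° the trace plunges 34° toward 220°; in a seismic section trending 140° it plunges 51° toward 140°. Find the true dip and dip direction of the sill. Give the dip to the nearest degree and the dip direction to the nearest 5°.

true dip 53°, dip direction 160°

The two traces are lines in the plane: v₁ = (sin 220°·cos 34°, cos 220°·cos 34°, −sin 34°), v₂ = (sin 140°·cos 51°, cos 140°·cos 51°, −sin 51°).
n = v₁ × v₂ = (0.224, -0.640, 0.514) (taken with n_z > 0).
Dip δ = arctan(|n_h|/n_z) = arctan(0.678/0.514) = 52.9°.
Dip direction = azimuth of (n_x, n_y) = atan2(0.224, -0.640) = 161°.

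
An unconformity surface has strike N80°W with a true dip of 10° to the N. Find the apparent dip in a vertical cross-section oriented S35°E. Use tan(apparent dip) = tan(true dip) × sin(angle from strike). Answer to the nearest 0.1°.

The strike is N80°W and the section trends S35°E; the acute angle between them is β = 45°.
tan(apparent dip) = tan 10° · sin 45° = 0.1247
α = arctan(0.1247) = 7.11°

7.1°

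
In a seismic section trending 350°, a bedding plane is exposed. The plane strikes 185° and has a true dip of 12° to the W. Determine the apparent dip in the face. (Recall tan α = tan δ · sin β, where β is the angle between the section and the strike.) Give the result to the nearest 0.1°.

The strike is 185° and the section trends 350°; the acute angle between them is β = 15°.
tan α = tan 12° × sin 15° = 0.2126 × 0.2588 = 0.0550
α = arctan(0.0550) = 3.15°

3.1°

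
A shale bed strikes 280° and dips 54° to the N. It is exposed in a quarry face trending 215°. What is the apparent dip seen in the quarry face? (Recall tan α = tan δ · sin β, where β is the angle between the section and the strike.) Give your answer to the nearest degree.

51°

The strike is 280° and the section trends 215°; the acute angle between them is β = 65°.
tan α = tan 54° × sin 65° = 1.3764 × 0.9063 = 1.2474
apparent dip = arctan 1.2474 = 51.28°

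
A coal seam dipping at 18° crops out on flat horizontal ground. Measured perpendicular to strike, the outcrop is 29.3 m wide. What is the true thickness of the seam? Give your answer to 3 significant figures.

9.05 m

True thickness t = w · sin(dip) = 29.3 × sin 18°
t = 29.3 × 0.3090 = 9.054 m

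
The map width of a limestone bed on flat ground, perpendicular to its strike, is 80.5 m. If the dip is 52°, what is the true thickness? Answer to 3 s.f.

True thickness t = w · sin(dip) = 80.5 × sin 52°
t = 80.5 × 0.7880 = 63.435 m

63.4 m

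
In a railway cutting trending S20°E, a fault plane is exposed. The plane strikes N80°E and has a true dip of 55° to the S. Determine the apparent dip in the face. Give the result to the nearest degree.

The strike is N80°E and the section trends S20°E; the acute angle between them is β = 80°.
tan α = tan 55° × sin 80° = 1.4281 × 0.9848 = 1.4065
α = arctan(1.4065) = 54.59°

55°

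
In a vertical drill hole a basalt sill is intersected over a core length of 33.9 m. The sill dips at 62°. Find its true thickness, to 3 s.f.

True thickness t = h · cos(dip) = 33.9 × cos 62°
t = 33.9 × 0.4695 = 15.915 m

15.9 m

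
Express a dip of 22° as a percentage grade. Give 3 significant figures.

40.4%

grade % = 100 × tan 22° = 100 × 0.4040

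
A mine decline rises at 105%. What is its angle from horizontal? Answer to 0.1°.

46.4°

tan θ = 105/100 = 1.0500
θ = arctan(1.0500) = 46.40°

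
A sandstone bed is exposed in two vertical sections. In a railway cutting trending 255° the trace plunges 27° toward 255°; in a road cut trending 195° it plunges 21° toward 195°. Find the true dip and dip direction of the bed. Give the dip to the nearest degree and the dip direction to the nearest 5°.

The two traces are lines in the plane: v₁ = (sin 255°·cos 27°, cos 255°·cos 27°, −sin 27°), v₂ = (sin 195°·cos 21°, cos 195°·cos 21°, −sin 21°).
n = v₁ × v₂ = (-0.327, -0.199, 0.720) (taken with n_z > 0).
tan δ = √(n_x²+n_y²)/n_z = 0.382/0.720, so δ = 28.0°.
Dip direction = atan2(-0.327, -0.199) = 239° (azimuth of n's horizontal projection).

true dip 28°, dip direction 240°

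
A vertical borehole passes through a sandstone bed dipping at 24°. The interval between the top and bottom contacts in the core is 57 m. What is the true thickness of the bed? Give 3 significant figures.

True thickness t = h · cos(dip) = 57 × cos 24°
t = 57 × 0.9135 = 52.072 m

52.1 m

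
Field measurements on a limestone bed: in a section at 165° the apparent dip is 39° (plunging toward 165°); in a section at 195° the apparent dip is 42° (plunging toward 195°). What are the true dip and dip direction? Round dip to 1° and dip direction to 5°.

The two traces are lines in the plane: v₁ = (sin 165°·cos 39°, cos 165°·cos 39°, −sin 39°), v₂ = (sin 195°·cos 42°, cos 195°·cos 42°, −sin 42°).
n = v₁ × v₂ = (-0.051, -0.256, 0.289) (taken with n_z > 0).
tan δ = √(n_x²+n_y²)/n_z = 0.261/0.289, so δ = 42.1°.
Dip direction = atan2(-0.051, -0.256) = 191° (azimuth of n's horizontal projection).

true dip 42°, dip direction 190°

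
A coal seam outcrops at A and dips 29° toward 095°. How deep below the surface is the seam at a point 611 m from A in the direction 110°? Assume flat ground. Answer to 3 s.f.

327 m

The hole lies 15° from the dip direction, so the down-dip offset is 611 × cos 15° = 590.18 m.
Depth = down-dip offset × tan(dip) = 590.18 × tan 29° = 590.18 × 0.5543
Depth = 327.14 m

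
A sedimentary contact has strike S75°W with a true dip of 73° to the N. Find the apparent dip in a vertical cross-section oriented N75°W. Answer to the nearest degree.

59°

The strike is S75°W and the section trends N75°W; the acute angle between them is β = 30°.
tan α = tan 73° × sin 30° = 3.2709 × 0.5000 = 1.6354
α = arctan(1.6354) = 58.56°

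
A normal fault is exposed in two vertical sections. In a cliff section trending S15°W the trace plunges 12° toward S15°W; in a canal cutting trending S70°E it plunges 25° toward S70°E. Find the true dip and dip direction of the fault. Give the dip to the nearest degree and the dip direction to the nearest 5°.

Represent each trace as a vector plunging at its apparent dip toward its trend (east-north-up frame): v₁ = (-0.253, -0.945, -0.208), v₂ = (0.852, -0.310, -0.423).
The plane normal is n = v₁ × v₂ ∝ (0.335, -0.284, 0.883).
True dip = arccos(n_z / |n|) = arccos(0.8954) = 26.4°.
The horizontal component of n points toward azimuth atan2(n_x, n_y) = 130°, the dip direction.

true dip 26°, dip direction 130°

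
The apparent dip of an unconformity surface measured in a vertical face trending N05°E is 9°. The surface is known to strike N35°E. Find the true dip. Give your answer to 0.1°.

β = acute angle between strike N35°E and section N05°E = 30°.
tan δ = tan α / sin β = tan 9° / sin 30° = 0.1584 / 0.5000 = 0.3168
δ = arctan(0.3168) = 17.58°

17.6°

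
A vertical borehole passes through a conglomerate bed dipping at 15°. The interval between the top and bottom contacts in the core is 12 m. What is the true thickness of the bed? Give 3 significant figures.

True thickness t = h · cos(dip) = 12 × cos 15°
t = 12 × 0.9659 = 11.591 m

11.6 m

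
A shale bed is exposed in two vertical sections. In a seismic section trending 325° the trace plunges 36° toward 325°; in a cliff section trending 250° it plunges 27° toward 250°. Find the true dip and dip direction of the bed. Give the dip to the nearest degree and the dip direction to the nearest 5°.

true dip 39°, dip direction 300°

Represent each trace as a vector plunging at its apparent dip toward its trend (east-north-up frame): v₁ = (-0.464, 0.663, -0.588), v₂ = (-0.837, -0.305, -0.454).
n = v₁ × v₂ = (-0.480, 0.281, 0.696) (taken with n_z > 0).
Dip δ = arctan(|n_h|/n_z) = arctan(0.556/0.696) = 38.6°.
Dip direction = azimuth of (n_x, n_y) = atan2(-0.480, 0.281) = 300°.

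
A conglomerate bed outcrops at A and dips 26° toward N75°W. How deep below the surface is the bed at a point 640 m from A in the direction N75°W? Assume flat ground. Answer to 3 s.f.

The hole is directly down-dip from the outcrop, so the down-dip offset is 640 m.
Depth = down-dip offset × tan(dip) = 640.00 × tan 26° = 640.00 × 0.4877
Depth = 312.15 m

312 m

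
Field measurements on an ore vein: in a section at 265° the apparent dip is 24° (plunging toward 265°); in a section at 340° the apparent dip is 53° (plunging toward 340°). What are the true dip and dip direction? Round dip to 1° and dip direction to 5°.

The two traces are lines in the plane: v₁ = (sin 265°·cos 24°, cos 265°·cos 24°, −sin 24°), v₂ = (sin 340°·cos 53°, cos 340°·cos 53°, −sin 53°).
The plane normal is n = v₁ × v₂ ∝ (-0.294, 0.643, 0.531).
True dip = arccos(n_z / |n|) = arccos(0.6006) = 53.1°.
The horizontal component of n points toward azimuth atan2(n_x, n_y) = 335°, the dip direction.

true dip 53°, dip direction 335°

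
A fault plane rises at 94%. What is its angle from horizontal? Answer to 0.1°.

tan θ = 94/100 = 0.9400
θ = arctan(0.9400) = 43.23°

43.2°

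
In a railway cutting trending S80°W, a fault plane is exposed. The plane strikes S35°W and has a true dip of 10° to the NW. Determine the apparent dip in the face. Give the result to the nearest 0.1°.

Angle between strike (S35°W) and section (S80°W): β = 45°.
tan α = tan 10° × sin 45° = 0.1763 × 0.7071 = 0.1247
α = arctan(0.1247) = 7.11°

7.1°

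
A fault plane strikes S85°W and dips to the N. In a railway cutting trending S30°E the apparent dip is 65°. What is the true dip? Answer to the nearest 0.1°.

β = acute angle between strike S85°W and section S30°E = 65°.
tan δ = tan α / sin β = tan 65° / sin 65° = 2.1445 / 0.9063 = 2.3662
true dip = arctan 2.3662 = 67.09°

67.1°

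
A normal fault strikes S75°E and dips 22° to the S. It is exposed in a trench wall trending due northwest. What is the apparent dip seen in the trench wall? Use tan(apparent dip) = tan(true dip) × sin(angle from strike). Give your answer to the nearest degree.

The strike is S75°E and the section trends due northwest; the acute angle between them is β = 30°.
tan(apparent dip) = tan 22° · sin 30° = 0.2020
α = arctan(0.2020) = 11.42°

11°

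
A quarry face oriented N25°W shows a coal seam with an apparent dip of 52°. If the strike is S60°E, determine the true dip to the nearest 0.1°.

65.9°

The section is 35° from the strike.
tan(true dip) = tan 52° / sin 35° = 2.2315
true dip = arctan 2.2315 = 65.86°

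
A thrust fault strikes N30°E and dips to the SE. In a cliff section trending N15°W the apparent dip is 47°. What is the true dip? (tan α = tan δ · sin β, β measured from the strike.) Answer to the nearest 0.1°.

β = acute angle between strike N30°E and section N15°W = 45°.
tan δ = tan α / sin β = tan 47° / sin 45° = 1.0724 / 0.7071 = 1.5166
true dip = arctan 1.5166 = 56.60°

56.6°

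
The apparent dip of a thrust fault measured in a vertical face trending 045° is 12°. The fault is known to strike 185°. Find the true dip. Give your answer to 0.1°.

18.3°

The section is 40° from the strike.
tan(true dip) = tan 12° / sin 40° = 0.3307
δ = arctan(0.3307) = 18.30°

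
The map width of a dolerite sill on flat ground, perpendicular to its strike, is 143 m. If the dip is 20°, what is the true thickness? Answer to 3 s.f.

48.9 m

True thickness t = w · sin(dip) = 143 × sin 20°
t = 143 × 0.3420 = 48.909 m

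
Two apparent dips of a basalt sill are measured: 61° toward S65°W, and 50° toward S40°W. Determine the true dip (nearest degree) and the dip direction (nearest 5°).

The two traces are lines in the plane: v₁ = (sin 245°·cos 61°, cos 245°·cos 61°, −sin 61°), v₂ = (sin 220°·cos 50°, cos 220°·cos 50°, −sin 50°).
n = v₁ × v₂ = (-0.274, 0.025, 0.132) (taken with n_z > 0).
tan δ = √(n_x²+n_y²)/n_z = 0.275/0.132, so δ = 64.4°.
Dip direction = azimuth of (n_x, n_y) = atan2(-0.274, 0.025) = 275°.

true dip 64°, dip direction 275°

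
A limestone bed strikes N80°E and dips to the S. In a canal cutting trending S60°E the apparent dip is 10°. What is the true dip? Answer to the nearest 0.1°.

15.3°

β = acute angle between strike N80°E and section S60°E = 40°.
tan(true dip) = tan 10° / sin 40° = 0.2743
δ = arctan(0.2743) = 15.34°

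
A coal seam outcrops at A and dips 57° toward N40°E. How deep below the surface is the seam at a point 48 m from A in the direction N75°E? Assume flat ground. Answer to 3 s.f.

The hole lies 35° from the dip direction, so the down-dip offset is 48 × cos 35° = 39.32 m.
Depth = down-dip offset × tan(dip) = 39.32 × tan 57° = 39.32 × 1.5399
Depth = 60.55 m

60.5 m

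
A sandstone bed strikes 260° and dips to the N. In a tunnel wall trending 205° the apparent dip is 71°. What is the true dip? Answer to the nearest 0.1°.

74.2°

β = acute angle between strike 260° and section 205° = 55°.
tan(true dip) = tan 71° / sin 55° = 3.5454
true dip = arctan 3.5454 = 74.25°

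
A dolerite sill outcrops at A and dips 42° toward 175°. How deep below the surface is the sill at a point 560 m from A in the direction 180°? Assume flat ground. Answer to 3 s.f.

502 m

The hole lies 5° from the dip direction, so the down-dip offset is 560 × cos 5° = 557.87 m.
Depth = down-dip offset × tan(dip) = 557.87 × tan 42° = 557.87 × 0.9004
Depth = 502.31 m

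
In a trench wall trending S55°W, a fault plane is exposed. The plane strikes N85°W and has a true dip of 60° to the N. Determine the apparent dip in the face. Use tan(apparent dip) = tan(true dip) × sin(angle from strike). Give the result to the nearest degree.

48°

Angle between strike (N85°W) and section (S55°W): β = 40°.
tan(apparent dip) = tan 60° · sin 40° = 1.1133
apparent dip = arctan 1.1133 = 48.07°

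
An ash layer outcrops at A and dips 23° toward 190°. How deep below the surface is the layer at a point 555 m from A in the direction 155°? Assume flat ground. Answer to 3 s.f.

The hole lies 35° from the dip direction, so the down-dip offset is 555 × cos 35° = 454.63 m.
Depth = down-dip offset × tan(dip) = 454.63 × tan 23° = 454.63 × 0.4245
Depth = 192.98 m

193 m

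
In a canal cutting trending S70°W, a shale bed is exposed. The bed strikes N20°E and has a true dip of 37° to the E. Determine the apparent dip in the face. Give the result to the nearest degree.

The section lies 50° from the strike.
tan(apparent dip) = tan 37° · sin 50° = 0.5773
α = arctan(0.5773) = 30.00°

30°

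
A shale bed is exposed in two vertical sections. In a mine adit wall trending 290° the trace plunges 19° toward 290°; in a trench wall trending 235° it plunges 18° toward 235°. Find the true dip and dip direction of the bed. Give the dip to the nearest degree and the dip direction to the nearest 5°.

true dip 21°, dip direction 265°

The two traces are lines in the plane: v₁ = (sin 290°·cos 19°, cos 290°·cos 19°, −sin 19°), v₂ = (sin 235°·cos 18°, cos 235°·cos 18°, −sin 18°).
The plane normal is n = v₁ × v₂ ∝ (-0.278, -0.021, 0.737).
tan δ = √(n_x²+n_y²)/n_z = 0.278/0.737, so δ = 20.7°.
Dip direction = atan2(-0.278, -0.021) = 266° (azimuth of n's horizontal projection).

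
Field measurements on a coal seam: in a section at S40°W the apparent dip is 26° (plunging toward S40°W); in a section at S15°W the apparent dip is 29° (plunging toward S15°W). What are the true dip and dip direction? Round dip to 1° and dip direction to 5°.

Each apparent-dip line lies in the plane. As unit vectors (x east, y north, z up), v₁ plunges 26°→S40°W and v₂ plunges 29°→S15°W.
Cross product v₁ × v₂ gives the pole to the plane: n ∝ (-0.037, -0.181, 0.332).
True dip = arccos(n_z / |n|) = arccos(0.8742) = 29.0°.
Dip direction = atan2(-0.037, -0.181) = 191° (azimuth of n's horizontal projection).

true dip 29°, dip direction 190°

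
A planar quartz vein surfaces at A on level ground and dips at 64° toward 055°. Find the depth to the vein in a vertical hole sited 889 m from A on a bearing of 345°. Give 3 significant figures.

The hole lies 70° from the dip direction, so the down-dip offset is 889 × cos 70° = 304.06 m.
Depth = down-dip offset × tan(dip) = 304.06 × tan 64° = 304.06 × 2.0503
Depth = 623.41 m

623 m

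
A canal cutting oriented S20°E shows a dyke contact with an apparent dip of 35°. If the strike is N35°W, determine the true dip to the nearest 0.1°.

β = acute angle between strike N35°W and section S20°E = 15°.
tan(true dip) = tan 35° / sin 15° = 2.7054
true dip = arctan 2.7054 = 69.71°

69.7°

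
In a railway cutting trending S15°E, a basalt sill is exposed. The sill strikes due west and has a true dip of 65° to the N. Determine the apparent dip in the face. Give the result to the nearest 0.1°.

Angle between strike (due west) and section (S15°E): β = 75°.
tan α = tan 65° × sin 75° = 2.1445 × 0.9659 = 2.0714
α = arctan(2.0714) = 64.23°

64.2°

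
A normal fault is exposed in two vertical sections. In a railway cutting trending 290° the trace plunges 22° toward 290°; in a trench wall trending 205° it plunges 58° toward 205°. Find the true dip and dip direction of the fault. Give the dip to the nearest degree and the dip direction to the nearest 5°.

true dip 58°, dip direction 215°

Each apparent-dip line lies in the plane. As unit vectors (x east, y north, z up), v₁ plunges 22°→290° and v₂ plunges 58°→205°.
The plane normal is n = v₁ × v₂ ∝ (-0.449, -0.655, 0.489).
True dip = arccos(n_z / |n|) = arccos(0.5247) = 58.3°.
Dip direction = atan2(-0.449, -0.655) = 214° (azimuth of n's horizontal projection).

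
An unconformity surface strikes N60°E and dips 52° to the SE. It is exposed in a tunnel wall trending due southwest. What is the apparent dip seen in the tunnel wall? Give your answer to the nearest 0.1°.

18.3°

The section lies 15° from the strike.
tan(apparent dip) = tan 52° · sin 15° = 0.3313
apparent dip = arctan 0.3313 = 18.33°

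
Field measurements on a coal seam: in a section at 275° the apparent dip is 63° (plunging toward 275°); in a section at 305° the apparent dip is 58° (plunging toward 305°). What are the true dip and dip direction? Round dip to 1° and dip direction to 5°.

The two traces are lines in the plane: v₁ = (sin 275°·cos 63°, cos 275°·cos 63°, −sin 63°), v₂ = (sin 305°·cos 58°, cos 305°·cos 58°, −sin 58°).
Cross product v₁ × v₂ gives the pole to the plane: n ∝ (-0.237, -0.003, 0.120).
tan δ = √(n_x²+n_y²)/n_z = 0.237/0.120, so δ = 63.1°.
The horizontal component of n points toward azimuth atan2(n_x, n_y) = 269°, the dip direction.

true dip 63°, dip direction 270°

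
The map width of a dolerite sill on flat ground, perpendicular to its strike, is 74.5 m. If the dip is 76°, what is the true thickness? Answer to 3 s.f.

72.3 m

True thickness t = w · sin(dip) = 74.5 × sin 76°
t = 74.5 × 0.9703 = 72.287 m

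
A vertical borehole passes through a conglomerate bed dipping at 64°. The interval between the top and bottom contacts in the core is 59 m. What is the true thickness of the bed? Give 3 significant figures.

25.9 m

True thickness t = h · cos(dip) = 59 × cos 64°
t = 59 × 0.4384 = 25.864 m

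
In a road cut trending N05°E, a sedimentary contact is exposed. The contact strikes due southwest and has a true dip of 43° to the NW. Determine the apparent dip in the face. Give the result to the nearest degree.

31°

Angle between strike (due southwest) and section (N05°E): β = 40°.
tan(apparent dip) = tan 43° · sin 40° = 0.5994
apparent dip = arctan 0.5994 = 30.94°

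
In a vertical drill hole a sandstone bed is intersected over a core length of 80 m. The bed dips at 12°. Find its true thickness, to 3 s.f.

78.3 m

True thickness t = h · cos(dip) = 80 × cos 12°
t = 80 × 0.9781 = 78.252 m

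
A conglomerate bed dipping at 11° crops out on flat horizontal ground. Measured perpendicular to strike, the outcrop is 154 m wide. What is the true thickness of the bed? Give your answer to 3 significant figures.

29.4 m

True thickness t = w · sin(dip) = 154 × sin 11°
t = 154 × 0.1908 = 29.385 m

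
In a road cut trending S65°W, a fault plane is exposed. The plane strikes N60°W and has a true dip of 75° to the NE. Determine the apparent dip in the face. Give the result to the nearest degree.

72°

The section lies 55° from the strike.
tan α = tan 75° × sin 55° = 3.7321 × 0.8192 = 3.0571
α = arctan(3.0571) = 71.89°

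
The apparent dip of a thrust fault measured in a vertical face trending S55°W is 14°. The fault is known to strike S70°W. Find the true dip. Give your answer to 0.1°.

43.9°

The section is 15° from the strike.
tan δ = tan α / sin β = tan 14° / sin 15° = 0.2493 / 0.2588 = 0.9633
true dip = arctan 0.9633 = 43.93°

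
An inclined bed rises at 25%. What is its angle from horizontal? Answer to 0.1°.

tan θ = 25/100 = 0.2500
θ = arctan(0.2500) = 14.04°

14.0°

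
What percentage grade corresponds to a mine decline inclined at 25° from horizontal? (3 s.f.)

46.6%

grade % = 100 × tan 25° = 100 × 0.4663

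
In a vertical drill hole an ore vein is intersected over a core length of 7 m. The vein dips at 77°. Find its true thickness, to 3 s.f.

True thickness t = h · cos(dip) = 7 × cos 77°
t = 7 × 0.2250 = 1.575 m

1.57 m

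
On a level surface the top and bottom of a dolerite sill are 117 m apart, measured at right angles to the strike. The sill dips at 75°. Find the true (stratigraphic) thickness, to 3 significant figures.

113 m

True thickness t = w · sin(dip) = 117 × sin 75°
t = 117 × 0.9659 = 113.013 m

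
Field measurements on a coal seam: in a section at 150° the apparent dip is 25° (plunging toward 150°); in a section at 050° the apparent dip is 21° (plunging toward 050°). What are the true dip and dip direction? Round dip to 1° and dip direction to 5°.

true dip 34°, dip direction 105°

The two traces are lines in the plane: v₁ = (sin 150°·cos 25°, cos 150°·cos 25°, −sin 25°), v₂ = (sin 50°·cos 21°, cos 50°·cos 21°, −sin 21°).
Cross product v₁ × v₂ gives the pole to the plane: n ∝ (0.535, -0.140, 0.833).
tan δ = √(n_x²+n_y²)/n_z = 0.553/0.833, so δ = 33.6°.
The horizontal component of n points toward azimuth atan2(n_x, n_y) = 105°, the dip direction.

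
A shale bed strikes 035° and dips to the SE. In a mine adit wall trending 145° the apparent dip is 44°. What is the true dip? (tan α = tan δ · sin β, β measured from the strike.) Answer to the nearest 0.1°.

45.8°

β = acute angle between strike 035° and section 145° = 70°.
tan(true dip) = tan 44° / sin 70° = 1.0277
δ = arctan(1.0277) = 45.78°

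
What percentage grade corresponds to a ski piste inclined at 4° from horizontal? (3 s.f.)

6.99%

grade % = 100 × tan 4° = 100 × 0.0699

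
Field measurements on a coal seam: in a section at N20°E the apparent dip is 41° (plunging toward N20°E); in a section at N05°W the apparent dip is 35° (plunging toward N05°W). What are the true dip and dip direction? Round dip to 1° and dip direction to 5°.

true dip 42°, dip direction 035°

Each apparent-dip line lies in the plane. As unit vectors (x east, y north, z up), v₁ plunges 41°→N20°E and v₂ plunges 35°→N05°W.
n = v₁ × v₂ = (0.129, 0.195, 0.261) (taken with n_z > 0).
True dip = arccos(n_z / |n|) = arccos(0.7456) = 41.8°.
Dip direction = azimuth of (n_x, n_y) = atan2(0.129, 0.195) = 33°.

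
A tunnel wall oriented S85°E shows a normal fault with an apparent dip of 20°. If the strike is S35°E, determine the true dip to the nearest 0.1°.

β = acute angle between strike S35°E and section S85°E = 50°.
tan δ = tan α / sin β = tan 20° / sin 50° = 0.3640 / 0.7660 = 0.4751
true dip = arctan 0.4751 = 25.41°

25.4°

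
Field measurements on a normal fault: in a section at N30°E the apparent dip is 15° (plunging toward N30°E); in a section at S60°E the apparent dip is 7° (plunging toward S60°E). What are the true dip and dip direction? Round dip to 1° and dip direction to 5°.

true dip 16°, dip direction 055°

Each apparent-dip line lies in the plane. As unit vectors (x east, y north, z up), v₁ plunges 15°→N30°E and v₂ plunges 7°→S60°E.
n = v₁ × v₂ = (0.230, 0.164, 0.959) (taken with n_z > 0).
Dip δ = arctan(|n_h|/n_z) = arctan(0.283/0.959) = 16.4°.
Dip direction = azimuth of (n_x, n_y) = atan2(0.230, 0.164) = 55°.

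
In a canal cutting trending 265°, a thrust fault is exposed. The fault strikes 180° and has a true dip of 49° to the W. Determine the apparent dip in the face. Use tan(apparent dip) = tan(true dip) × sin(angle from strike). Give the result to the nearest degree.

Angle between strike (180°) and section (265°): β = 85°.
tan α = tan 49° × sin 85° = 1.1504 × 0.9962 = 1.1460
apparent dip = arctan 1.1460 = 48.89°

49°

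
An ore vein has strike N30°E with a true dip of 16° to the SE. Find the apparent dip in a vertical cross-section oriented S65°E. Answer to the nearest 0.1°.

The strike is N30°E and the section trends S65°E; the acute angle between them is β = 85°.
tan(apparent dip) = tan 16° · sin 85° = 0.2857
apparent dip = arctan 0.2857 = 15.94°

15.9°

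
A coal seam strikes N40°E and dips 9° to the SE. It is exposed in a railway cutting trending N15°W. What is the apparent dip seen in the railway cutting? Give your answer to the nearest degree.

7°

Angle between strike (N40°E) and section (N15°W): β = 55°.
tan(apparent dip) = tan 9° · sin 55° = 0.1297
α = arctan(0.1297) = 7.39°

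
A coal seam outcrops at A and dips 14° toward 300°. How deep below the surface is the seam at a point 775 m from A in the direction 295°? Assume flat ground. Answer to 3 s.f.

The hole lies 5° from the dip direction, so the down-dip offset is 775 × cos 5° = 772.05 m.
Depth = down-dip offset × tan(dip) = 772.05 × tan 14° = 772.05 × 0.2493
Depth = 192.49 m

192 m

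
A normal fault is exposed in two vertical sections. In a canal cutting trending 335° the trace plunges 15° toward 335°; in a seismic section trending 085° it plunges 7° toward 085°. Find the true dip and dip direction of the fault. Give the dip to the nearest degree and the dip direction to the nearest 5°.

true dip 19°, dip direction 015°

Each apparent-dip line lies in the plane. As unit vectors (x east, y north, z up), v₁ plunges 15°→335° and v₂ plunges 7°→085°.
The plane normal is n = v₁ × v₂ ∝ (0.084, 0.306, 0.901).
True dip = arccos(n_z / |n|) = arccos(0.9433) = 19.4°.
Dip direction = atan2(0.084, 0.306) = 15° (azimuth of n's horizontal projection).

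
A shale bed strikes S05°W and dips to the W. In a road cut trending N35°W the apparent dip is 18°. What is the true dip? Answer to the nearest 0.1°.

26.8°

The section is 40° from the strike.
tan(true dip) = tan 18° / sin 40° = 0.5055
δ = arctan(0.5055) = 26.82°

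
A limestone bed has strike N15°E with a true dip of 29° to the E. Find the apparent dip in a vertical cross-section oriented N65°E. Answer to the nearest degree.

23°

Angle between strike (N15°E) and section (N65°E): β = 50°.
tan(apparent dip) = tan 29° · sin 50° = 0.4246
α = arctan(0.4246) = 23.01°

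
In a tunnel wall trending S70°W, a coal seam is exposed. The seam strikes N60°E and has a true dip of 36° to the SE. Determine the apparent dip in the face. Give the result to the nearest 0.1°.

7.2°

Angle between strike (N60°E) and section (S70°W): β = 10°.
tan(apparent dip) = tan 36° · sin 10° = 0.1262
α = arctan(0.1262) = 7.19°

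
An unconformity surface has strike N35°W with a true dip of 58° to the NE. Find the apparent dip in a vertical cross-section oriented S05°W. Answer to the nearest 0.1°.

45.8°

Angle between strike (N35°W) and section (S05°W): β = 40°.
tan(apparent dip) = tan 58° · sin 40° = 1.0287
α = arctan(1.0287) = 45.81°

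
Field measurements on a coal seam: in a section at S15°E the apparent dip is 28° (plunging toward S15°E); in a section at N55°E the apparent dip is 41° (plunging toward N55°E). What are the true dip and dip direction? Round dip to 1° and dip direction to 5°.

true dip 51°, dip direction 100°

Represent each trace as a vector plunging at its apparent dip toward its trend (east-north-up frame): v₁ = (0.229, -0.853, -0.469), v₂ = (0.618, 0.433, -0.656).
The plane normal is n = v₁ × v₂ ∝ (0.763, -0.140, 0.626).
True dip = arccos(n_z / |n|) = arccos(0.6282) = 51.1°.
The horizontal component of n points toward azimuth atan2(n_x, n_y) = 100°, the dip direction.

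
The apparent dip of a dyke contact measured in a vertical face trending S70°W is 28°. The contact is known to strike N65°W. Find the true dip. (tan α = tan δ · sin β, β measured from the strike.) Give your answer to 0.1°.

36.9°

β = acute angle between strike N65°W and section S70°W = 45°.
tan(true dip) = tan 28° / sin 45° = 0.7520
δ = arctan(0.7520) = 36.94°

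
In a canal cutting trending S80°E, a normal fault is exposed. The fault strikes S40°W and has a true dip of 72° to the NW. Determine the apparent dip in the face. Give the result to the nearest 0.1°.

69.4°

Angle between strike (S40°W) and section (S80°E): β = 60°.
tan(apparent dip) = tan 72° · sin 60° = 2.6654
α = arctan(2.6654) = 69.43°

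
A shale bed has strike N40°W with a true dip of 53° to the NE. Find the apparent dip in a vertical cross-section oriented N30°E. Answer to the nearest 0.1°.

The strike is N40°W and the section trends N30°E; the acute angle between them is β = 70°.
tan α = tan 53° × sin 70° = 1.3270 × 0.9397 = 1.2470
α = arctan(1.2470) = 51.27°

51.3°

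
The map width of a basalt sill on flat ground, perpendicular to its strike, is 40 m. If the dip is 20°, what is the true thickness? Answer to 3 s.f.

True thickness t = w · sin(dip) = 40 × sin 20°
t = 40 × 0.3420 = 13.681 m

13.7 m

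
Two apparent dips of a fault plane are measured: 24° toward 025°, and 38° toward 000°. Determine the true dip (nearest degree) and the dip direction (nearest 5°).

Represent each trace as a vector plunging at its apparent dip toward its trend (east-north-up frame): v₁ = (0.386, 0.828, -0.407), v₂ = (0.000, 0.788, -0.616).
The plane normal is n = v₁ × v₂ ∝ (-0.189, 0.238, 0.304).
tan δ = √(n_x²+n_y²)/n_z = 0.304/0.304, so δ = 45.0°.
Dip direction = azimuth of (n_x, n_y) = atan2(-0.189, 0.238) = 321°.

true dip 45°, dip direction 320°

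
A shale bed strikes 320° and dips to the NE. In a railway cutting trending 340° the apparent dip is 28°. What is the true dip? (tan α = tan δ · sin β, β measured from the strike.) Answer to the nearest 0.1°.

57.2°

The section is 20° from the strike.
tan δ = tan α / sin β = tan 28° / sin 20° = 0.5317 / 0.3420 = 1.5546
true dip = arctan 1.5546 = 57.25°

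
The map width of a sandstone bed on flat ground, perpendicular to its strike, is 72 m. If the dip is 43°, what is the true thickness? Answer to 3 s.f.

49.1 m

True thickness t = w · sin(dip) = 72 × sin 43°
t = 72 × 0.6820 = 49.104 m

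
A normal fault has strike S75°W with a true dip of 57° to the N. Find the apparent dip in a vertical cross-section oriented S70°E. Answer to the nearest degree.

41°

Angle between strike (S75°W) and section (S70°E): β = 35°.
tan α = tan 57° × sin 35° = 1.5399 × 0.5736 = 0.8832
apparent dip = arctan 0.8832 = 41.45°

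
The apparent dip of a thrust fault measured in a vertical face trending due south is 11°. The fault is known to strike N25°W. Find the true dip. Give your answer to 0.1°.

The section is 25° from the strike.
tan δ = tan α / sin β = tan 11° / sin 25° = 0.1944 / 0.4226 = 0.4599
δ = arctan(0.4599) = 24.70°

24.7°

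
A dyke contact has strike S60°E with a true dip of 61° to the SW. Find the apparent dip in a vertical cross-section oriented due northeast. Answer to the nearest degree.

60°

Angle between strike (S60°E) and section (due northeast): β = 75°.
tan α = tan 61° × sin 75° = 1.8040 × 0.9659 = 1.7426
α = arctan(1.7426) = 60.15°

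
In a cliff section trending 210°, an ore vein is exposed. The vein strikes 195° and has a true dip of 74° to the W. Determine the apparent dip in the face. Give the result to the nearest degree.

42°

Angle between strike (195°) and section (210°): β = 15°.
tan α = tan 74° × sin 15° = 3.4874 × 0.2588 = 0.9026
α = arctan(0.9026) = 42.07°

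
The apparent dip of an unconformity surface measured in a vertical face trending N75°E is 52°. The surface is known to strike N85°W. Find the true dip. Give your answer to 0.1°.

β = acute angle between strike N85°W and section N75°E = 20°.
tan δ = tan α / sin β = tan 52° / sin 20° = 1.2799 / 0.3420 = 3.7423
δ = arctan(3.7423) = 75.04°

75.0°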